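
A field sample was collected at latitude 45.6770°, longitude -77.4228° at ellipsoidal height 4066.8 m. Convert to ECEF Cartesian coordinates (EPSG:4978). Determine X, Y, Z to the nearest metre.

WGS84: a = 6378137 m, e² = 0.006694380; N(φ) = a/√(1−e²sin²φ) = 6389091.809 m.
X = (N+h)·cosφ·cosλ = 972692.741 m; Y = (N+h)·cosφ·sinλ = -4359725.684 m; Z = (N(1−e²)+h)·sinφ = 4543145.489 m.

X 972693 m, Y -4359726 m, Z 4543145 m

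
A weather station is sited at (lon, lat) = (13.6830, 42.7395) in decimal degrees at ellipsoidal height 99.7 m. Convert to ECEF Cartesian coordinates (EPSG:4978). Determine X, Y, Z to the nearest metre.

WGS84: a = 6378137 m, e² = 0.006694380; N(φ) = a/√(1−e²sin²φ) = 6387992.810 m.
X = (N+h)·cosφ·cosλ = 4558560.782 m; Y = (N+h)·cosφ·sinλ = 1109824.508 m; Z = (N(1−e²)+h)·sinφ = 4306359.987 m.

X 4558561 m, Y 1109825 m, Z 4306360 m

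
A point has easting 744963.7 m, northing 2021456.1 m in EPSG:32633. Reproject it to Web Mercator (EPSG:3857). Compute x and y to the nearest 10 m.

x 1927720 m, y 2069010 m

Unproject from UTM 33N (λ₀ = 15°) → φ = 18.26860027°, λ = 17.31700031°.
Web Mercator (R = 6378137 m): x = 1927719.657 m, y = 2069011.818 m.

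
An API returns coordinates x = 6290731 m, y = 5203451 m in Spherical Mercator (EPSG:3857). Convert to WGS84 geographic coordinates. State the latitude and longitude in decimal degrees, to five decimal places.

R = 6378137 m. λ = x/R = 56.51059806°.
φ = 2·arctan(exp(y/R)) − 90° = 2·arctan(2.26104) − 90° = 42.28289904°.

lat 42.28290°, lon 56.51060°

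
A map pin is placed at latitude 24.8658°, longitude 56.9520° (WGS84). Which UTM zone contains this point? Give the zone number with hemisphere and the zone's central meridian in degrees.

Zone 40N, central meridian 57°

UTM zone = ⌊(λ + 180)/6⌋ + 1; 56.9520° ∈ [54°, 60°) → zone 40.
Hemisphere: N (φ ≥ 0).
Central meridian λ₀ = 6×40 − 183 = 57°.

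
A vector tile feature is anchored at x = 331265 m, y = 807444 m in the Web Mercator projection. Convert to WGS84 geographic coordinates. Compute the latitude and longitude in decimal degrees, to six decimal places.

lat 7.234096°, lon 2.975804°

R = 6378137 m. λ = x/R = 2.97580413°.
φ = 2·arctan(exp(y/R)) − 90° = 2·arctan(1.13496) − 90° = 7.23409578°.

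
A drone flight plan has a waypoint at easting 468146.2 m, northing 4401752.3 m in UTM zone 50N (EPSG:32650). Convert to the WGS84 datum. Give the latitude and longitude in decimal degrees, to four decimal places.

lat 39.7651°, lon 116.6281°

Zone 50N: λ₀ = 117°, k₀ = 0.9996, false easting 500000 m.
Meridian distance M = (N − FN)/k₀ = 4403513.7 m.
Inverse transverse Mercator on WGS84 gives φ = 39.76510025°, λ = 116.62810026°.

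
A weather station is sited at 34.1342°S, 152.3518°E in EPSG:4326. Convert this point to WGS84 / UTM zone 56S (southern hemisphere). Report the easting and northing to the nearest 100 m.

Zone 56 central meridian λ₀ = 6×56 − 183 = 153°; Δλ = -0.6482°.
Transverse Mercator on WGS84 with k₀ = 0.9996 gives E = 440233.957 m, N = 6222774.321 m.

E 440200 m, N 6222800 m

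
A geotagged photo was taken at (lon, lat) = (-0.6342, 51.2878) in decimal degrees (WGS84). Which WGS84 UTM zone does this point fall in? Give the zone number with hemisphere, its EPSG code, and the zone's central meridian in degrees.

UTM zone = ⌊(λ + 180)/6⌋ + 1; -0.6342° ∈ [-6°, 0°) → zone 30.
Hemisphere: N (φ ≥ 0).
Central meridian λ₀ = 6×30 − 183 = -3°.
EPSG code: 32630.

Zone 30N (EPSG:32630), central meridian -3°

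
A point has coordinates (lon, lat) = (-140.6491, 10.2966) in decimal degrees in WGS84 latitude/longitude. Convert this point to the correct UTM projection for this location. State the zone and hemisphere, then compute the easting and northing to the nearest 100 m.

Zone 7N: E 538400 m, N 1138200 m

Longitude -140.6491° lies in the 6° band [-144°, -138°), giving zone 7; latitude is north of the equator, so 7N.
Zone 7 central meridian λ₀ = 6×7 − 183 = -141°; Δλ = +0.3509°.
Transverse Mercator on WGS84 with k₀ = 0.9996 gives E = 538421.903 m, N = 1138226.957 m.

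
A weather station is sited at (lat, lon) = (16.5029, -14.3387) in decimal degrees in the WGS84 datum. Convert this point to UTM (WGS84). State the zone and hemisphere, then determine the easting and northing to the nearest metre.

Longitude -14.3387° lies in the 6° band [-18°, -12°), giving zone 28; latitude is north of the equator, so 28N.
Zone 28 central meridian λ₀ = 6×28 − 183 = -15°; Δλ = +0.6613°.
Transverse Mercator on WGS84 with k₀ = 0.9996 gives E = 570575.166 m, N = 1824680.381 m.

Zone 28N: E 570575 m, N 1824680 m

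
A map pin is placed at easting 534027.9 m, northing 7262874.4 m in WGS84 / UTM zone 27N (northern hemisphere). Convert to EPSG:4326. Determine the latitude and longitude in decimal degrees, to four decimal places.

lat 65.4865°, lon -20.2650°

Zone 27N: λ₀ = -21°, k₀ = 0.9996, false easting 500000 m.
Meridian distance M = (N − FN)/k₀ = 7265780.7 m.
Inverse transverse Mercator on WGS84 gives φ = 65.48649999°, λ = -20.26500006°.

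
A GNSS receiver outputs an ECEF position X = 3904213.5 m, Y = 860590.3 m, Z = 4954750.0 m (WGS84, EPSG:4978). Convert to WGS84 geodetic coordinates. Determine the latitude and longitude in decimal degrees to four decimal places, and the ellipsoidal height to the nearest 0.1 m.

lat 51.2882°, lon 12.4307°, h 1397.6 m

λ = atan2(Y, X) = 12.43069953°; p = √(X²+Y²) = 3997936.8 m.
Bowring's method on WGS84 (a = 6378137 m, b = 6356752.314 m) gives φ = 51.28819979°, h = 1397.577 m.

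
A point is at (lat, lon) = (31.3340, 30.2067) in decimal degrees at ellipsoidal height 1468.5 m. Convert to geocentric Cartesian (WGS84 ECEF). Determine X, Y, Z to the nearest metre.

WGS84: a = 6378137 m, e² = 0.006694380; N(φ) = a/√(1−e²sin²φ) = 6383918.155 m.
X = (N+h)·cosφ·cosλ = 4713503.4996 m; Y = (N+h)·cosφ·sinλ = 2744062.488 m; Z = (N(1−e²)+h)·sinφ = 3298343.476 m.

X 4713503 m, Y 2744062 m, Z 3298343 m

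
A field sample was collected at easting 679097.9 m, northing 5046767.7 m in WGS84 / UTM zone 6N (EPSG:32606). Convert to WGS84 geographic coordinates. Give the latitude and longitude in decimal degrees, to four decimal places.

Zone 6N: λ₀ = -147°, k₀ = 0.9996, false easting 500000 m.
Meridian distance M = (N − FN)/k₀ = 5048787.2 m.
Inverse transverse Mercator on WGS84 gives φ = 45.55140032°, λ = -144.70550009°.

lat 45.5514°, lon -144.7055°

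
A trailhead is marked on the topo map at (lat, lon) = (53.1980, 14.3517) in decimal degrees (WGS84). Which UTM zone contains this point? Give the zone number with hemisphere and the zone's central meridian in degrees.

Zone 33N, central meridian 15°

UTM zone = ⌊(λ + 180)/6⌋ + 1; 14.3517° ∈ [12°, 18°) → zone 33.
Hemisphere: N (φ ≥ 0).
Central meridian λ₀ = 6×33 − 183 = 15°.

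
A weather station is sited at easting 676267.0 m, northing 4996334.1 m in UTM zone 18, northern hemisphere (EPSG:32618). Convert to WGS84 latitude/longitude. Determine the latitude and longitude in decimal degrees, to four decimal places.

Zone 18N: λ₀ = -75°, k₀ = 0.9996, false easting 500000 m.
Meridian distance M = (N − FN)/k₀ = 4998333.4 m.
Inverse transverse Mercator on WGS84 gives φ = 45.09849956°, λ = -72.75970034°.

lat 45.0985°, lon -72.7597°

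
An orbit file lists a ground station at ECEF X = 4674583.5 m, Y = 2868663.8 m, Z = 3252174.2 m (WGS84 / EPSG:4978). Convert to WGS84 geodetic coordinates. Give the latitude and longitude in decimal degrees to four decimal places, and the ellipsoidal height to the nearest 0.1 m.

lat 30.8354°, lon 31.5363°, h 3778.0 m

λ = atan2(Y, X) = 31.53630005°; p = √(X²+Y²) = 5484611.5 m.
Bowring's method on WGS84 (a = 6378137 m, b = 6356752.314 m) gives φ = 30.83540021°, h = 3777.969 m.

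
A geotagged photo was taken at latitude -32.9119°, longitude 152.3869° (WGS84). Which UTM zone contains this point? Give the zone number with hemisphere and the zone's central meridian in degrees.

UTM zone = ⌊(λ + 180)/6⌋ + 1; 152.3869° ∈ [150°, 156°) → zone 56.
Hemisphere: S (φ < 0).
Central meridian λ₀ = 6×56 − 183 = 153°.

Zone 56S, central meridian 153°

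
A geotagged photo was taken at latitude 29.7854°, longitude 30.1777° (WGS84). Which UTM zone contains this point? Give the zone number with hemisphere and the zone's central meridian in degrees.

UTM zone = ⌊(λ + 180)/6⌋ + 1; 30.1777° ∈ [30°, 36°) → zone 36.
Hemisphere: N (φ ≥ 0).
Central meridian λ₀ = 6×36 − 183 = 33°.

Zone 36N, central meridian 33°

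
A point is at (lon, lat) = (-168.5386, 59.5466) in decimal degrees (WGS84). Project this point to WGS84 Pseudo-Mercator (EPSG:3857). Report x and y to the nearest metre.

Web Mercator is spherical with R = a = 6378137 m.
x = R·λ = 6378137 × -2.941553487 = -18761631.131 m.
y = R·ln tan(π/4 + φ/2) = 6378137 × 1.301238570 = 8299477.870 m.

x -18761631 m, y 8299478 m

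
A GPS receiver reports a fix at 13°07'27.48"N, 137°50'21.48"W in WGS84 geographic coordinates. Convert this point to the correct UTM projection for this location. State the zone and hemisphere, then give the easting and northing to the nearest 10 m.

Longitude -137.8393° lies in the 6° band [-138°, -132°), giving zone 8; latitude is north of the equator, so 8N.
Zone 8 central meridian λ₀ = 6×8 − 183 = -135°; Δλ = -2.8393°.
Transverse Mercator on WGS84 with k₀ = 0.9996 gives E = 192142.606 m, N = 1452614.737 m.

Zone 8N: E 192140 m, N 1452610 m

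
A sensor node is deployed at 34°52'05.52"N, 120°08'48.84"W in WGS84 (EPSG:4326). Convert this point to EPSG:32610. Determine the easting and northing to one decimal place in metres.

Zone 10 central meridian λ₀ = 6×10 − 183 = -123°; Δλ = +2.8531°.
Transverse Mercator on WGS84 with k₀ = 0.9996 gives E = 760804.499 m, N = 3862141.200 m.

E 760804.5 m, N 3862141.2 m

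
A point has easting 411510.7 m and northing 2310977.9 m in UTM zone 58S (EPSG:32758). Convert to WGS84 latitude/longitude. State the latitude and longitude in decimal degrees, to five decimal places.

lat -69.29630°, lon 162.75680°

Zone 58S: λ₀ = 165°, k₀ = 0.9996, false easting 500000 m, false northing 10000000 m.
Meridian distance M = (N − FN)/k₀ = -7692098.9 m.
Inverse transverse Mercator on WGS84 gives φ = -69.29629977°, λ = 162.75679959°.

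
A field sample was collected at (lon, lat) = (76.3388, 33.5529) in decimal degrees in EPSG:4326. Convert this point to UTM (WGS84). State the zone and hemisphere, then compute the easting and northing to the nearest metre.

Longitude 76.3388° lies in the 6° band [72°, 78°), giving zone 43; latitude is north of the equator, so 43N.
Zone 43 central meridian λ₀ = 6×43 − 183 = 75°; Δλ = +1.3388°.
Transverse Mercator on WGS84 with k₀ = 0.9996 gives E = 624283.683 m, N = 3713386.855 m.

Zone 43N: E 624284 m, N 3713387 m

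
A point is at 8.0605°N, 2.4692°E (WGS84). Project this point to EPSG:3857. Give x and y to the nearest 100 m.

x 274900 m, y 900300 m

Web Mercator is spherical with R = a = 6378137 m.
x = R·λ = 6378137 × 0.043095670 = 274870.087 m.
y = R·ln tan(π/4 + φ/2) = 6378137 × 0.141148626 = 900265.273 m.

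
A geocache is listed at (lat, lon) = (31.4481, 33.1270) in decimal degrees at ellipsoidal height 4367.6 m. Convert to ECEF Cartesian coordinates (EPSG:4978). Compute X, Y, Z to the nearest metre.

X 4564133 m, Y 2978386 m, Z 3310658 m

WGS84: a = 6378137 m, e² = 0.006694380; N(φ) = a/√(1−e²sin²φ) = 6383956.065 m.
X = (N+h)·cosφ·cosλ = 4564132.693 m; Y = (N+h)·cosφ·sinλ = 2978386.419 m; Z = (N(1−e²)+h)·sinφ = 3310657.787 m.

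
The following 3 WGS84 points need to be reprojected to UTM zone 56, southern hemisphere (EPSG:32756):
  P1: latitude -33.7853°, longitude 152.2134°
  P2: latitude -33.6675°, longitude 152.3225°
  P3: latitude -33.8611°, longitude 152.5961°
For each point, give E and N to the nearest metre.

P1: E 427176 m, N 6261371 m; P2: E 437191 m, N 6274504 m; P3: E 462640 m, N 6253171 m

UTM zone 56S: λ₀ = 153°, k₀ = 0.9996.
P1 (-33.7853°, 152.2134°) → (427176.071, 6261371.126) m.
P2 (-33.6675°, 152.3225°) → (437191.059, 6274504.097) m.
P3 (-33.8611°, 152.5961°) → (462639.992, 6253171.433) m.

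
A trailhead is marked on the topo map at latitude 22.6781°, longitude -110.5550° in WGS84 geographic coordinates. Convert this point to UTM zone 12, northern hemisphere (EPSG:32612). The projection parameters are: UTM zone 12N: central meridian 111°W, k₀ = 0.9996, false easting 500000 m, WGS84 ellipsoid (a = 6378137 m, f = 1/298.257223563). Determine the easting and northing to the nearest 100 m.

Zone 12 central meridian λ₀ = 6×12 − 183 = -111°; Δλ = +0.4450°.
Transverse Mercator on WGS84 with k₀ = 0.9996 gives E = 545712.025 m, N = 2507954.691 m.

E 545700 m, N 2508000 m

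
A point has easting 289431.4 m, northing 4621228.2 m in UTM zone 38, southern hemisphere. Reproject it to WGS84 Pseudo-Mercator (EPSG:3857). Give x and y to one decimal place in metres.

x 4691882.8 m, y -6194930.6 m

Unproject from UTM 38S (λ₀ = 45°) → φ = -48.52670013°, λ = 42.14790044°.
Web Mercator (R = 6378137 m): x = 4691882.815 m, y = -6194930.586 m.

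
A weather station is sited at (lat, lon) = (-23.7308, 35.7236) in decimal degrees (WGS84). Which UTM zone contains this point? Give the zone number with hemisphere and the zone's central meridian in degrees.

UTM zone = ⌊(λ + 180)/6⌋ + 1; 35.7236° ∈ [30°, 36°) → zone 36.
Hemisphere: S (φ < 0).
Central meridian λ₀ = 6×36 − 183 = 33°.

Zone 36S, central meridian 33°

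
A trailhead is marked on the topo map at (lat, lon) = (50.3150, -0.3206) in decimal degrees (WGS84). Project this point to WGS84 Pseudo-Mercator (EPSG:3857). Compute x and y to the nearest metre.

x -35689 m, y 6501008 m

Web Mercator is spherical with R = a = 6378137 m.
x = R·λ = 6378137 × -0.005595526 = -35689.029 m.
y = R·ln tan(π/4 + φ/2) = 6378137 × 1.019264413 = 6501008.068 m.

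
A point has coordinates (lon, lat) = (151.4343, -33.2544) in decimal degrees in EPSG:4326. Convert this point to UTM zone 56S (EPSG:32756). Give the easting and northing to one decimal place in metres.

Zone 56 central meridian λ₀ = 6×56 − 183 = 153°; Δλ = -1.5657°.
Transverse Mercator on WGS84 with k₀ = 0.9996 gives E = 354152.724 m, N = 6319416.764 m.

E 354152.7 m, N 6319416.8 m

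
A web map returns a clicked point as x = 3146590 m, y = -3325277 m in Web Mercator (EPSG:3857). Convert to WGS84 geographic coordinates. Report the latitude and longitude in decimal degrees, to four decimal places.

lat -28.6035°, lon 28.2663°

R = 6378137 m. λ = x/R = 28.26629890°.
φ = 2·arctan(exp(y/R)) − 90° = 2·arctan(0.59372) − 90° = -28.60350305°.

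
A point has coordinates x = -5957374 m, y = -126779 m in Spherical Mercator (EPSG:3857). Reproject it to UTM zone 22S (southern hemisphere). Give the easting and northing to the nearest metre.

E 219996 m, N 9874006 m

Web Mercator inverse (R = 6378137 m) → φ = -1.13880015°, λ = -53.51600117°.
UTM 22S forward: E = 219996.452 m, N = 9874005.956 m.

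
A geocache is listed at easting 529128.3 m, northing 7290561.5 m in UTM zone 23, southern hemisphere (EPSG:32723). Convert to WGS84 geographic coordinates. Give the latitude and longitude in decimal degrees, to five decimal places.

Zone 23S: λ₀ = -45°, k₀ = 0.9996, false easting 500000 m, false northing 10000000 m.
Meridian distance M = (N − FN)/k₀ = -2710522.7 m.
Inverse transverse Mercator on WGS84 gives φ = -24.49840036°, λ = -44.71249994°.

lat -24.49840°, lon -44.71250°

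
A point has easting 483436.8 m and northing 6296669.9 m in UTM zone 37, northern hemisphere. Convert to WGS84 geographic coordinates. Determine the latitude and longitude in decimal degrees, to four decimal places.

Zone 37N: λ₀ = 39°, k₀ = 0.9996, false easting 500000 m.
Meridian distance M = (N − FN)/k₀ = 6299189.6 m.
Inverse transverse Mercator on WGS84 gives φ = 56.81360025°, λ = 38.72869974°.

lat 56.8136°, lon 38.7287°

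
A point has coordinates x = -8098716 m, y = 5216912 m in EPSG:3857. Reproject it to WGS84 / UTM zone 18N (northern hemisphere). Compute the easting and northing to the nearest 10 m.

Web Mercator inverse (R = 6378137 m) → φ = 42.37229764°, λ = -72.75200365°.
UTM 18N forward: E = 685089.001 m, N = 4693561.092 m.

E 685090 m, N 4693560 m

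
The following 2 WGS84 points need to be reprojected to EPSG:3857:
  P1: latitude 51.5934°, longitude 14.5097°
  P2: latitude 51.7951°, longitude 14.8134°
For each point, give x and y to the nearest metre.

Web Mercator: x = R·λ, y = R·ln tan(π/4+φ/2), R = 6378137 m.
P1 (51.5934°, 14.5097°) → (1615212.416, 6726938.230) m.
P2 (51.7951°, 14.8134°) → (1649020.145, 6763161.361) m.

P1: x 1615212 m, y 6726938 m; P2: x 1649020 m, y 6763161 m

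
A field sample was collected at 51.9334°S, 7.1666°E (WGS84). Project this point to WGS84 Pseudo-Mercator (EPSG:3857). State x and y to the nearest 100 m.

x 797800 m, y -6788100 m

Web Mercator is spherical with R = a = 6378137 m.
x = R·λ = 6378137 × 0.125080766 = 797782.263 m.
y = R·ln tan(π/4 + φ/2) = 6378137 × -1.064275080 = -6788092.267 m.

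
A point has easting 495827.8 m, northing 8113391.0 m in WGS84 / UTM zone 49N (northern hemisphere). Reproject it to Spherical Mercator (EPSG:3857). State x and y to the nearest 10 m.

Unproject from UTM 49N (λ₀ = 111°) → φ = 73.11569977°, λ = 110.87130064°.
Web Mercator (R = 6378137 m): x = 12342136.731 m, y = 12167676.351 m.

x 12342140 m, y 12167680 m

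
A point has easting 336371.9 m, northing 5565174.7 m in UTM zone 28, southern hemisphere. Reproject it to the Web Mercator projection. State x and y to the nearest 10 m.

Unproject from UTM 28S (λ₀ = -15°) → φ = -40.04779993°, λ = -16.91820032°.
Web Mercator (R = 6378137 m): x = -1883325.445 m, y = -4872890.868 m.

x -1883330 m, y -4872890 m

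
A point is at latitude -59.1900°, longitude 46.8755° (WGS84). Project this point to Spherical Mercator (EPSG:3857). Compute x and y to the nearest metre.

x 5218157 m, y -8221567 m

Web Mercator is spherical with R = a = 6378137 m.
x = R·λ = 6378137 × 0.818131814 = 5218156.791 m.
y = R·ln tan(π/4 + φ/2) = 6378137 × -1.289023267 = -8221566.993 m.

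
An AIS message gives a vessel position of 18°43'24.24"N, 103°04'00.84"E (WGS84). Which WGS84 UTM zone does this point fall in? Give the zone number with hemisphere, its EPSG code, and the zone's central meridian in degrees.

Zone 48N (EPSG:32648), central meridian 105°

UTM zone = ⌊(λ + 180)/6⌋ + 1; 103.0669° ∈ [102°, 108°) → zone 48.
Hemisphere: N (φ ≥ 0).
Central meridian λ₀ = 6×48 − 183 = 105°.
EPSG code: 32648.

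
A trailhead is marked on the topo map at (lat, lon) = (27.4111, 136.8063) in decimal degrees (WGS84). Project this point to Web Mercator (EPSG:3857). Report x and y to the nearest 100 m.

Web Mercator is spherical with R = a = 6378137 m.
x = R·λ = 6378137 × 2.387720372 = 15229207.653 m.
y = R·ln tan(π/4 + φ/2) = 6378137 × 0.497782945 = 3174927.819 m.

x 15229200 m, y 3174900 m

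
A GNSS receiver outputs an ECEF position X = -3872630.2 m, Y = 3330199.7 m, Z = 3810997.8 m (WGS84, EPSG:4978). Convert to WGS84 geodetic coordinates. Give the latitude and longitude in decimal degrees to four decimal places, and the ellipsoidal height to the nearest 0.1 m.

λ = atan2(Y, X) = 139.30669962°; p = √(X²+Y²) = 5107591.9 m.
Bowring's method on WGS84 (a = 6378137 m, b = 6356752.314 m) gives φ = 36.91279964°, h = 2227.176 m.

lat 36.9128°, lon 139.3067°, h 2227.2 m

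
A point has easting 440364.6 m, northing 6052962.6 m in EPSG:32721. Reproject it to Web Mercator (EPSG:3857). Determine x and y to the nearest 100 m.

Unproject from UTM 21S (λ₀ = -57°) → φ = -35.66540006°, λ = -57.65890047°.
Web Mercator (R = 6378137 m): x = -6418559.440 m, y = -4254678.073 m.

x -6418600 m, y -4254700 m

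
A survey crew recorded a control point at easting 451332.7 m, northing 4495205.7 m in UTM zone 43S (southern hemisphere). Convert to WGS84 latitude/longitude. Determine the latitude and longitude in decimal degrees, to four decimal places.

Zone 43S: λ₀ = 75°, k₀ = 0.9996, false easting 500000 m, false northing 10000000 m.
Meridian distance M = (N − FN)/k₀ = -5506997.1 m.
Inverse transverse Mercator on WGS84 gives φ = -49.69369974°, λ = 74.32520022°.

lat -49.6937°, lon 74.3252°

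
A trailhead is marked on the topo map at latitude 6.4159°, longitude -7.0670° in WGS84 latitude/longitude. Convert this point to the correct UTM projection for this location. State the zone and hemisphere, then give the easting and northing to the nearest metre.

Zone 29N: E 713796 m, N 709583 m

Longitude -7.0670° lies in the 6° band [-12°, -6°), giving zone 29; latitude is north of the equator, so 29N.
Zone 29 central meridian λ₀ = 6×29 − 183 = -9°; Δλ = +1.9330°.
Transverse Mercator on WGS84 with k₀ = 0.9996 gives E = 713796.104 m, N = 709582.530 m.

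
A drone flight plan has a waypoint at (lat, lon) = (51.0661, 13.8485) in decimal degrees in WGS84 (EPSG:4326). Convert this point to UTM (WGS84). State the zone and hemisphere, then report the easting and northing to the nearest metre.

Zone 33N: E 419316 m, N 5657806 m

Longitude 13.8485° lies in the 6° band [12°, 18°), giving zone 33; latitude is north of the equator, so 33N.
Zone 33 central meridian λ₀ = 6×33 − 183 = 15°; Δλ = -1.1515°.
Transverse Mercator on WGS84 with k₀ = 0.9996 gives E = 419315.704 m, N = 5657806.217 m.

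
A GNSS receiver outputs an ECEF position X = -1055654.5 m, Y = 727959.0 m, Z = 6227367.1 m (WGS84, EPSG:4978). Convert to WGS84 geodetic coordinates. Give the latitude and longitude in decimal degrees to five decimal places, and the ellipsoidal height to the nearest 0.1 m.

λ = atan2(Y, X) = 145.41060190°; p = √(X²+Y²) = 1282314.6 m.
Bowring's method on WGS84 (a = 6378137 m, b = 6356752.314 m) gives φ = 78.44030013°, h = 403.075 m.

lat 78.44030°, lon 145.41060°, h 403.1 m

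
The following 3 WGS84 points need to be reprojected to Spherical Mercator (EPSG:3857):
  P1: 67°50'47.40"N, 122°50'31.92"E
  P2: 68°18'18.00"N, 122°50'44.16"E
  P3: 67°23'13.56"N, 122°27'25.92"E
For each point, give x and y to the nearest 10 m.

P1: x 13674730 m, y 10401530 m; P2: x 13675110 m, y 10538240 m; P3: x 13631870 m, y 10267230 m

Web Mercator: x = R·λ, y = R·ln tan(π/4+φ/2), R = 6378137 m.
P1 (67.8465°, 122.8422°) → (13674731.152, 10401533.198) m.
P2 (68.3050°, 122.8456°) → (13675109.638, 10538235.064) m.
P3 (67.3871°, 122.4572°) → (13631873.148, 10267231.662) m.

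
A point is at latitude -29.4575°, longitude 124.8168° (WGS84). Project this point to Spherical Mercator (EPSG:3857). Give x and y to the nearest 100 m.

x 13894500 m, y -3434000 m

Web Mercator is spherical with R = a = 6378137 m.
x = R·λ = 6378137 × 2.178464122 = 13894542.618 m.
y = R·ln tan(π/4 + φ/2) = 6378137 × -0.538402578 = -3434005.402 m.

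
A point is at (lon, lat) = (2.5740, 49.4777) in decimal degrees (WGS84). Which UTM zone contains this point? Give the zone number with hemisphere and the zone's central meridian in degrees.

UTM zone = ⌊(λ + 180)/6⌋ + 1; 2.5740° ∈ [0°, 6°) → zone 31.
Hemisphere: N (φ ≥ 0).
Central meridian λ₀ = 6×31 − 183 = 3°.

Zone 31N, central meridian 3°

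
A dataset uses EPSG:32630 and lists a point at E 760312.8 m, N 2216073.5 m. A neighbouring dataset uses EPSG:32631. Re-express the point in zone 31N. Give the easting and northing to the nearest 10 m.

UTM 30N → geographic: φ = 20.02399981°, λ = -0.51169988°.
UTM 31N (λ₀ = 3°) forward: E = 132536.212 m, N = 2217996.459 m.

E 132540 m, N 2218000 m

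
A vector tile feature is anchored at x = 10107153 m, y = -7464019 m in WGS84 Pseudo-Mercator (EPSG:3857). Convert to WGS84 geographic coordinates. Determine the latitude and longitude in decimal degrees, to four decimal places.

R = 6378137 m. λ = x/R = 90.79410019°.
φ = 2·arctan(exp(y/R)) − 90° = 2·arctan(0.31029) − 90° = -55.52290032°.

lat -55.5229°, lon 90.7941°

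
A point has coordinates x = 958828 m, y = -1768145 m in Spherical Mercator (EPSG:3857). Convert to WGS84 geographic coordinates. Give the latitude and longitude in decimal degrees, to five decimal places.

lat -15.68390°, lon 8.61330°

R = 6378137 m. λ = x/R = 8.61329847°.
φ = 2·arctan(exp(y/R)) − 90° = 2·arctan(0.75789) − 90° = -15.68389694°.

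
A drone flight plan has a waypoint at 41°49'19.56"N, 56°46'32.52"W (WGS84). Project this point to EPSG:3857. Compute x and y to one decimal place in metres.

Web Mercator is spherical with R = a = 6378137 m.
x = R·λ = 6378137 × -0.990922900 = -6320242.013 m.
y = R·ln tan(π/4 + φ/2) = 6378137 × 0.804994942 = 5134368.026 m.

x -6320242.0 m, y 5134368.0 m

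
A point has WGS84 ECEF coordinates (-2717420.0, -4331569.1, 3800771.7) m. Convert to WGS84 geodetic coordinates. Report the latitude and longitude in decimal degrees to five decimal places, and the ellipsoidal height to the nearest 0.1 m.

lat 36.80770°, lon -122.10220°, h 740.2 m

λ = atan2(Y, X) = -122.10220050°; p = √(X²+Y²) = 5113400.3 m.
Bowring's method on WGS84 (a = 6378137 m, b = 6356752.314 m) gives φ = 36.80769986°, h = 740.200 m.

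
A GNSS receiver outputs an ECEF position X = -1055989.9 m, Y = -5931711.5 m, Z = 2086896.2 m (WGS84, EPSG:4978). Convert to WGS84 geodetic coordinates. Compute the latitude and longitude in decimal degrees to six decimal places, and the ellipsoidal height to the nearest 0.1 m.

lat 19.224100°, lon -100.094300°, h 326.9 m

λ = atan2(Y, X) = -100.09429977°; p = √(X²+Y²) = 6024974.4 m.
Bowring's method on WGS84 (a = 6378137 m, b = 6356752.314 m) gives φ = 19.22410048°, h = 326.894 m.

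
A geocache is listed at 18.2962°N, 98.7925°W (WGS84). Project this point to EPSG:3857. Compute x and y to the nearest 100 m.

Web Mercator is spherical with R = a = 6378137 m.
x = R·λ = 6378137 × -1.724254401 = -10997530.794 m.
y = R·ln tan(π/4 + φ/2) = 6378137 × 0.324898562 = 2072247.538 m.

x -10997500 m, y 2072200 m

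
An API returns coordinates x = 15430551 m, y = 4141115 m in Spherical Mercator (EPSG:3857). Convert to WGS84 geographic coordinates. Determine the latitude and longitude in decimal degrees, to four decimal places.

lat 34.8323°, lon 138.6150°

R = 6378137 m. λ = x/R = 138.61499806°.
φ = 2·arctan(exp(y/R)) − 90° = 2·arctan(1.91414) − 90° = 34.83230241°.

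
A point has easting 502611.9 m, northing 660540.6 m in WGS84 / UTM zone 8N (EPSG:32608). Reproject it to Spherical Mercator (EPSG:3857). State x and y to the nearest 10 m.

x -15025500 m, y 666440 m

Unproject from UTM 8N (λ₀ = -135°) → φ = 5.97590038°, λ = -134.97640012°.
Web Mercator (R = 6378137 m): x = -15025504.130 m, y = 666443.582 m.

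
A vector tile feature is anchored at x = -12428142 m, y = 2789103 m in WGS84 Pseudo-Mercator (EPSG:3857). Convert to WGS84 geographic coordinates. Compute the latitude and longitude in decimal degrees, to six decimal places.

lat 24.292596°, lon -111.643899°

R = 6378137 m. λ = x/R = -111.64389912°.
φ = 2·arctan(exp(y/R)) − 90° = 2·arctan(1.54851) − 90° = 24.29259636°.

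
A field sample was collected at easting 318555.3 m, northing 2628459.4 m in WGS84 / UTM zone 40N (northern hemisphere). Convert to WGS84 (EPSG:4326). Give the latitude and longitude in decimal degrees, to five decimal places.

Zone 40N: λ₀ = 57°, k₀ = 0.9996, false easting 500000 m.
Meridian distance M = (N − FN)/k₀ = 2629511.2 m.
Inverse transverse Mercator on WGS84 gives φ = 23.75699977°, λ = 55.21959961°.

lat 23.75700°, lon 55.21960°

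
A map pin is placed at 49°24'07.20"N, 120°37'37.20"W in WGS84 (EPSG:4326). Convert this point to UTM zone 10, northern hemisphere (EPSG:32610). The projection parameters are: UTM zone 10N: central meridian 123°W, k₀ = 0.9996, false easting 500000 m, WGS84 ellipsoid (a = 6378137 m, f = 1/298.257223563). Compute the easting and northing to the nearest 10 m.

Zone 10 central meridian λ₀ = 6×10 − 183 = -123°; Δλ = +2.3730°.
Transverse Mercator on WGS84 with k₀ = 0.9996 gives E = 672158.575 m, N = 5474853.467 m.

E 672160 m, N 5474850 m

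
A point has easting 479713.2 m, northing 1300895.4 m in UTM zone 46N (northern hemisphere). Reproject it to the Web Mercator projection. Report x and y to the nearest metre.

x 10331985 m, y 1319305 m

Unproject from UTM 46N (λ₀ = 93°) → φ = 11.76789994°, λ = 92.81379974°.
Web Mercator (R = 6378137 m): x = 10331984.925 m, y = 1319305.222 m.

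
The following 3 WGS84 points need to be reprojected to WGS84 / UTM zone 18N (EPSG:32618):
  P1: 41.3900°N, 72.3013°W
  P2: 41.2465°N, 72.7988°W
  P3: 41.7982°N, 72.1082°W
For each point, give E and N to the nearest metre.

P1: E 725632 m, N 4585567 m; P2: E 684439 m, N 4568458 m; P3: E 740259 m, N 4631414 m

UTM zone 18N: λ₀ = -75°, k₀ = 0.9996.
P1 (41.3900°, -72.3013°) → (725632.341, 4585566.991) m.
P2 (41.2465°, -72.7988°) → (684438.892, 4568457.940) m.
P3 (41.7982°, -72.1082°) → (740258.737, 4631413.934) m.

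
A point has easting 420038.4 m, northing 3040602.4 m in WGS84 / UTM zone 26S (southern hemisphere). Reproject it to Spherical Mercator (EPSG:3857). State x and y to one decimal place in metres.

Unproject from UTM 26S (λ₀ = -27°) → φ = -62.75619971°, λ = -28.56570043°.
Web Mercator (R = 6378137 m): x = -3179919.226 m, y = -9040718.585 m.

x -3179919.2 m, y -9040718.6 m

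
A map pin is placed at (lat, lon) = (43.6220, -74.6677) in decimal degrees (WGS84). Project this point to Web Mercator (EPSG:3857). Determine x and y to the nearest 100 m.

x -8312000 m, y 5407100 m

Web Mercator is spherical with R = a = 6378137 m.
x = R·λ = 6378137 × -1.303197210 = -8311970.343 m.
y = R·ln tan(π/4 + φ/2) = 6378137 × 0.847760238 = 5407130.944 m.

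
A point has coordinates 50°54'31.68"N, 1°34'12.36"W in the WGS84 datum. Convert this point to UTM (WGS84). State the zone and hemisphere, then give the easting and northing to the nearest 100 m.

Longitude -1.5701° lies in the 6° band [-6°, 0°), giving zone 30; latitude is north of the equator, so 30N.
Zone 30 central meridian λ₀ = 6×30 − 183 = -3°; Δλ = +1.4299°.
Transverse Mercator on WGS84 with k₀ = 0.9996 gives E = 600529.952 m, N = 5640656.897 m.

Zone 30N: E 600500 m, N 5640700 m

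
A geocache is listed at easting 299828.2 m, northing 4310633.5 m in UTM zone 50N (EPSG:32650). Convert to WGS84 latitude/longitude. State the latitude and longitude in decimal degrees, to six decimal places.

lat 38.921800°, lon 114.691000°

Zone 50N: λ₀ = 117°, k₀ = 0.9996, false easting 500000 m.
Meridian distance M = (N − FN)/k₀ = 4312358.4 m.
Inverse transverse Mercator on WGS84 gives φ = 38.92179995°, λ = 114.69099987°.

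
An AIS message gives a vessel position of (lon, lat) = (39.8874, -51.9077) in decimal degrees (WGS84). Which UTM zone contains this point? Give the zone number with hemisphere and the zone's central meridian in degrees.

UTM zone = ⌊(λ + 180)/6⌋ + 1; 39.8874° ∈ [36°, 42°) → zone 37.
Hemisphere: S (φ < 0).
Central meridian λ₀ = 6×37 − 183 = 39°.

Zone 37S, central meridian 39°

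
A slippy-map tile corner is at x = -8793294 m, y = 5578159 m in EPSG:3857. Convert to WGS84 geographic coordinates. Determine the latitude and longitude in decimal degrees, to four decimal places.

lat 44.7239°, lon -78.9915°

R = 6378137 m. λ = x/R = -78.99150398°.
φ = 2·arctan(exp(y/R)) − 90° = 2·arctan(2.39786) − 90° = 44.72389733°.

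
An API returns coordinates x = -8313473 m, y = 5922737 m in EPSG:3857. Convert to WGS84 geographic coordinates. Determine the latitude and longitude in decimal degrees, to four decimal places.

lat 46.8814°, lon -74.6812°

R = 6378137 m. λ = x/R = -74.68119860°.
φ = 2·arctan(exp(y/R)) − 90° = 2·arctan(2.53096) − 90° = 46.88140016°.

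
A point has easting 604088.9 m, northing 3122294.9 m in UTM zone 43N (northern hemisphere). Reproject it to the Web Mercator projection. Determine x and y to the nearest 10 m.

Unproject from UTM 43N (λ₀ = 75°) → φ = 28.22240035°, λ = 76.06079981°.
Web Mercator (R = 6378137 m): x = 8467049.504 m, y = 3277042.432 m.

x 8467050 m, y 3277040 m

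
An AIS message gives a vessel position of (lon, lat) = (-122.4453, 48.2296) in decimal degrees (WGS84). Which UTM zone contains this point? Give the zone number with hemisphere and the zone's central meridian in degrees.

Zone 10N, central meridian -123°

UTM zone = ⌊(λ + 180)/6⌋ + 1; -122.4453° ∈ [-126°, -120°) → zone 10.
Hemisphere: N (φ ≥ 0).
Central meridian λ₀ = 6×10 − 183 = -123°.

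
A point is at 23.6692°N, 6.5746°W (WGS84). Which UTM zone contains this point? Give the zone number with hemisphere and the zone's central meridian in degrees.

Zone 29N, central meridian -9°

UTM zone = ⌊(λ + 180)/6⌋ + 1; -6.5746° ∈ [-12°, -6°) → zone 29.
Hemisphere: N (φ ≥ 0).
Central meridian λ₀ = 6×29 − 183 = -9°.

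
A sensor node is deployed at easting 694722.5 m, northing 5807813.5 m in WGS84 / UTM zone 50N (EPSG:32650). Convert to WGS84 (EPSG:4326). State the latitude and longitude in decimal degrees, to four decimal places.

lat 52.3859°, lon 119.8614°

Zone 50N: λ₀ = 117°, k₀ = 0.9996, false easting 500000 m.
Meridian distance M = (N − FN)/k₀ = 5810137.6 m.
Inverse transverse Mercator on WGS84 gives φ = 52.38589957°, λ = 119.86140027°.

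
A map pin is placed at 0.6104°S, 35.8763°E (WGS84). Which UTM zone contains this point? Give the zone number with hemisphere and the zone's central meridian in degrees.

UTM zone = ⌊(λ + 180)/6⌋ + 1; 35.8763° ∈ [30°, 36°) → zone 36.
Hemisphere: S (φ < 0).
Central meridian λ₀ = 6×36 − 183 = 33°.

Zone 36S, central meridian 33°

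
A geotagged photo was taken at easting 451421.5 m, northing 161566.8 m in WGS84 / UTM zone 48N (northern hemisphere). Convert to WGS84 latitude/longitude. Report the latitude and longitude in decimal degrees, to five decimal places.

lat 1.46170°, lon 104.56330°

Zone 48N: λ₀ = 105°, k₀ = 0.9996, false easting 500000 m.
Meridian distance M = (N − FN)/k₀ = 161631.5 m.
Inverse transverse Mercator on WGS84 gives φ = 1.46169961°, λ = 104.56330038°.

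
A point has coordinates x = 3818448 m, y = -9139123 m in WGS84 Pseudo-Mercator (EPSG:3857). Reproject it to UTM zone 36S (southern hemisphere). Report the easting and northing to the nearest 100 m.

E 565600 m, N 2996100 m

Web Mercator inverse (R = 6378137 m) → φ = -63.15810088°, λ = 34.30170200°.
UTM 36S forward: E = 565574.359 m, N = 2996130.775 m.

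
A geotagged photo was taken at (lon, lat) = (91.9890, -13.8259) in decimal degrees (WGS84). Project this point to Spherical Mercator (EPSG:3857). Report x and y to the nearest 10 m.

Web Mercator is spherical with R = a = 6378137 m.
x = R·λ = 6378137 × 1.605510926 = 10240168.639 m.
y = R·ln tan(π/4 + φ/2) = 6378137 × -0.243684017 = -1554250.042 m.

x 10240170 m, y -1554250 m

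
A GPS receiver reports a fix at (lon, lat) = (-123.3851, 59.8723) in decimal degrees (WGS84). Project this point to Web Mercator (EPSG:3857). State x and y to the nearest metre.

Web Mercator is spherical with R = a = 6378137 m.
x = R·λ = 6378137 × -2.153476243 = -13735166.503 m.
y = R·ln tan(π/4 + φ/2) = 6378137 × 1.312508904 = 8371361.605 m.

x -13735167 m, y 8371362 m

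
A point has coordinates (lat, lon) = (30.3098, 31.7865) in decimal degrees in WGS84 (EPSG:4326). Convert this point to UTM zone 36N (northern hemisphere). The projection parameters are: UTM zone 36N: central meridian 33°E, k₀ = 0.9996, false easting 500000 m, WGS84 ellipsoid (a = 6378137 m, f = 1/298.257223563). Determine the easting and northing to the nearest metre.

E 383322 m, N 3353738 m

Zone 36 central meridian λ₀ = 6×36 − 183 = 33°; Δλ = -1.2135°.
Transverse Mercator on WGS84 with k₀ = 0.9996 gives E = 383321.660 m, N = 3353738.147 m.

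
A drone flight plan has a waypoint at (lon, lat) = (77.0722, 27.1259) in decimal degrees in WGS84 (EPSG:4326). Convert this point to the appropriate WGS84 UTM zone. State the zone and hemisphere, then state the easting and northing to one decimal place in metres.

Longitude 77.0722° lies in the 6° band [72°, 78°), giving zone 43; latitude is north of the equator, so 43N.
Zone 43 central meridian λ₀ = 6×43 − 183 = 75°; Δλ = +2.0722°.
Transverse Mercator on WGS84 with k₀ = 0.9996 gives E = 705390.603 m, N = 3002073.890 m.

Zone 43N: E 705390.6 m, N 3002073.9 m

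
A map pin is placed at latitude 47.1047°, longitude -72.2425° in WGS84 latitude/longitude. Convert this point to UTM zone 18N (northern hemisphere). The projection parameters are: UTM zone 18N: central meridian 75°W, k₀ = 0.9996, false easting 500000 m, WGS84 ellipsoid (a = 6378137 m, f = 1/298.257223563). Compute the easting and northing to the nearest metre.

E 709225 m, N 5220489 m

Zone 18 central meridian λ₀ = 6×18 − 183 = -75°; Δλ = +2.7575°.
Transverse Mercator on WGS84 with k₀ = 0.9996 gives E = 709224.803 m, N = 5220488.963 m.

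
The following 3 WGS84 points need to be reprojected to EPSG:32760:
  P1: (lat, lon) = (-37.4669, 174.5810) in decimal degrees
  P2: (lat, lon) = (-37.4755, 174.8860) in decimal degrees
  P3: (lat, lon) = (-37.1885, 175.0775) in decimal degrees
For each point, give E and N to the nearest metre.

P1: E 286073 m, N 5850583 m; P2: E 313071 m, N 5850278 m; P3: E 329358 m, N 5882486 m

UTM zone 60S: λ₀ = 177°, k₀ = 0.9996.
P1 (-37.4669°, 174.5810°) → (286073.389, 5850582.860) m.
P2 (-37.4755°, 174.8860°) → (313071.231, 5850278.069) m.
P3 (-37.1885°, 175.0775°) → (329357.993, 5882485.584) m.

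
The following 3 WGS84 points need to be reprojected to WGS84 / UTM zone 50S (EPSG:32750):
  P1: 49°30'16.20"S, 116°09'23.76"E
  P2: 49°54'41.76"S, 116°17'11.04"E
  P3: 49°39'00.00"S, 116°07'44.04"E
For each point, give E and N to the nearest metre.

P1: E 438937 m, N 4516117 m; P2: E 448765 m, N 4470954 m; P3: E 437119 m, N 4499918 m

UTM zone 50S: λ₀ = 117°, k₀ = 0.9996.
P1 (-49.5045°, 116.1566°) → (438937.389, 4516117.106) m.
P2 (-49.9116°, 116.2864°) → (448764.887, 4470953.836) m.
P3 (-49.6500°, 116.1289°) → (437119.154, 4499918.413) m.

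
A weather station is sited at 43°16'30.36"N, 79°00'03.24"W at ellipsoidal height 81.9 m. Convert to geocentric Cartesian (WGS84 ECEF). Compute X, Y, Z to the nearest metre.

X 887403 m, Y -4565676 m, Z 4349860 m

WGS84: a = 6378137 m, e² = 0.006694380; N(φ) = a/√(1−e²sin²φ) = 6388192.827 m.
X = (N+h)·cosφ·cosλ = 887403.032 m; Y = (N+h)·cosφ·sinλ = -4565675.727 m; Z = (N(1−e²)+h)·sinφ = 4349859.664 m.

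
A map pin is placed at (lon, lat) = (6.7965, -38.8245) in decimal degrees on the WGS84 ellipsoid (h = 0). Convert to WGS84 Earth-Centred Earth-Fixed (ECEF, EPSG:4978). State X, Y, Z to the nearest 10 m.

WGS84: a = 6378137 m, e² = 0.006694380; N(φ) = a/√(1−e²sin²φ) = 6386544.756 m.
X = (N+h)·cosφ·cosλ = 4940600.537 m; Y = (N+h)·cosφ·sinλ = 588824.853 m; Z = (N(1−e²)+h)·sinφ = -3977157.193 m.

X 4940600 m, Y 588820 m, Z -3977160 m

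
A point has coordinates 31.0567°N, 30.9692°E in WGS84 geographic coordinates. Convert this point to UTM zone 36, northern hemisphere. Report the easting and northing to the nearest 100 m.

E 306200 m, N 3437700 m

Zone 36 central meridian λ₀ = 6×36 − 183 = 33°; Δλ = -2.0308°.
Transverse Mercator on WGS84 with k₀ = 0.9996 gives E = 306223.210 m, N = 3437657.826 m.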